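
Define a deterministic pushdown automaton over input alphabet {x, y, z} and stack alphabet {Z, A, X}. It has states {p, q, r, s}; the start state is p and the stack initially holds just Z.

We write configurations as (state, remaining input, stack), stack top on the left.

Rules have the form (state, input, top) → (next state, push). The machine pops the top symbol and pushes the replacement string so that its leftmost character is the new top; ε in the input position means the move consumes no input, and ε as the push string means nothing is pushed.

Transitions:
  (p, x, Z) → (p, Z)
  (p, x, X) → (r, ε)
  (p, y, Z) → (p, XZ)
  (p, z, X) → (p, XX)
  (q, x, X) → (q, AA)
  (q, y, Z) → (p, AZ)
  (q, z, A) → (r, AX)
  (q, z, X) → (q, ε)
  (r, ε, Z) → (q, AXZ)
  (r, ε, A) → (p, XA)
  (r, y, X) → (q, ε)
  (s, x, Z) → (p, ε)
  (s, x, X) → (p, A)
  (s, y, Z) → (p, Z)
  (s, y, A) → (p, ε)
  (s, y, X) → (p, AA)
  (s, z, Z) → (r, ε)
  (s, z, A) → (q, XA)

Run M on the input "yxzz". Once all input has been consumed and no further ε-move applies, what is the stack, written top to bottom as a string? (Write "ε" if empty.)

(p, yxzz, Z)
  read y, top Z: go to p, push XZ → (p, xzz, XZ)
  read x, top X: go to r, push ε → (r, zz, Z)
  ε-move, top Z: go to q, push AXZ → (q, zz, AXZ)
  read z, top A: go to r, push AX → (r, z, AXXZ)
  ε-move, top A: go to p, push XA → (p, z, XAXXZ)
  read z, top X: go to p, push XX → (p, ε, XXAXXZ)
All input consumed in state p with stack XXAXXZ.

XXAXXZ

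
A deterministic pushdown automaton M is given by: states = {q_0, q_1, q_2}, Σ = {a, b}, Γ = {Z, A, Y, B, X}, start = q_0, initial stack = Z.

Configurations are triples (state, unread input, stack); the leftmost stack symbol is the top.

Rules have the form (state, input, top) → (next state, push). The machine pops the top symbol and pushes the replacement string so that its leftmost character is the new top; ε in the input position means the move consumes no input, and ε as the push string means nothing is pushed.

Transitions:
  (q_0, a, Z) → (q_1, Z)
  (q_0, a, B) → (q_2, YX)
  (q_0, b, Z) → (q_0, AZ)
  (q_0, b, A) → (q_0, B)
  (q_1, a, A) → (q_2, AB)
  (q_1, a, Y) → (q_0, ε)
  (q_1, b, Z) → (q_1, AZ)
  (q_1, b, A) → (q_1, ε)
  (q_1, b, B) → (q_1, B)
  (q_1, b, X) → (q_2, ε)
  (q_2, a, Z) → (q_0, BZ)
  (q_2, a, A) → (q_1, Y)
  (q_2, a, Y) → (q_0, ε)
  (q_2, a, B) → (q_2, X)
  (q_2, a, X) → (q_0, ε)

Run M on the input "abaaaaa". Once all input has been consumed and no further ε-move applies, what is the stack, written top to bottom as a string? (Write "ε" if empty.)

(q_0, abaaaaa, Z)
  read a, top Z: go to q_1, push Z → (q_1, baaaaa, Z)
  read b, top Z: go to q_1, push AZ → (q_1, aaaaa, AZ)
  read a, top A: go to q_2, push AB → (q_2, aaaa, ABZ)
  read a, top A: go to q_1, push Y → (q_1, aaa, YBZ)
  read a, top Y: go to q_0, push ε → (q_0, aa, BZ)
  read a, top B: go to q_2, push YX → (q_2, a, YXZ)
  read a, top Y: go to q_0, push ε → (q_0, ε, XZ)
All input consumed in state q_0 with stack XZ.

XZ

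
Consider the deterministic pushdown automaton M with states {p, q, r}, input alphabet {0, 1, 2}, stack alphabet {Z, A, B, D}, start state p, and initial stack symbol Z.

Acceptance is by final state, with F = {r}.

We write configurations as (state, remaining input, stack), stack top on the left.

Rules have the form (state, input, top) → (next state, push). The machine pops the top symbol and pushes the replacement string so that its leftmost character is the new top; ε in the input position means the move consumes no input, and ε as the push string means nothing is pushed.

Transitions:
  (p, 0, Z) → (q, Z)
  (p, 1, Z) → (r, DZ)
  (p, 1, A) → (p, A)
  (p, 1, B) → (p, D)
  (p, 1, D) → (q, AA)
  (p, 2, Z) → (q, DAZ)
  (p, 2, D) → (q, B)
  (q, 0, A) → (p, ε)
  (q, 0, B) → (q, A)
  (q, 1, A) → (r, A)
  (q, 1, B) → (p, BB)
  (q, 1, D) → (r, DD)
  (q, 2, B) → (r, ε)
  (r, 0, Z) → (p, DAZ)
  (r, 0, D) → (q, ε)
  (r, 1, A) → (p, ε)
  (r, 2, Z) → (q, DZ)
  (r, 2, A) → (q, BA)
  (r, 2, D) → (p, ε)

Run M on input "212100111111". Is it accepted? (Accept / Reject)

(p, 212100111111, Z)
  read 2, top Z: go to q, push DAZ → (q, 12100111111, DAZ)
  read 1, top D: go to r, push DD → (r, 2100111111, DDAZ)
  read 2, top D: go to p, push ε → (p, 100111111, DAZ)
  read 1, top D: go to q, push AA → (q, 00111111, AAAZ)
  read 0, top A: go to p, push ε → (p, 0111111, AAZ)
No transition applies at (p, 0111111, AAZ); input not fully consumed.

Reject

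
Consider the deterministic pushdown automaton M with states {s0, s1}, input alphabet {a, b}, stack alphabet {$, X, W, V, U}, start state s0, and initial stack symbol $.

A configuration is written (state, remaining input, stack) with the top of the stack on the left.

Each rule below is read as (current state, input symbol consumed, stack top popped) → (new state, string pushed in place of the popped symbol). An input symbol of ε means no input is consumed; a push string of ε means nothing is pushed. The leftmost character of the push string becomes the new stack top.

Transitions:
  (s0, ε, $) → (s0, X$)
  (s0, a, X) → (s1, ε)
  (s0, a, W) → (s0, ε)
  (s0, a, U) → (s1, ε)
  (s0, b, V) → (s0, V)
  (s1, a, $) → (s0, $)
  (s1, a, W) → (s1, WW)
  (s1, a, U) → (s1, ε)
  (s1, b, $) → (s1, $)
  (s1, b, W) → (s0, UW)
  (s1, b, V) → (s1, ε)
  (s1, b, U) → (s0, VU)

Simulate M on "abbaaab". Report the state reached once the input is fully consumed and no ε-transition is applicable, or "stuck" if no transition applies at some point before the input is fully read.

stuck

(s0, abbaaab, $)
  ε-move, top $: go to s0, push X$ → (s0, abbaaab, X$)
  read a, top X: go to s1, push ε → (s1, bbaaab, $)
  read b, top $: go to s1, push $ → (s1, baaab, $)
  read b, top $: go to s1, push $ → (s1, aaab, $)
  read a, top $: go to s0, push $ → (s0, aab, $)
  ε-move, top $: go to s0, push X$ → (s0, aab, X$)
  read a, top X: go to s1, push ε → (s1, ab, $)
  read a, top $: go to s0, push $ → (s0, b, $)
  ε-move, top $: go to s0, push X$ → (s0, b, X$)
No transition for (s0, b, top X); M blocks with input b remaining.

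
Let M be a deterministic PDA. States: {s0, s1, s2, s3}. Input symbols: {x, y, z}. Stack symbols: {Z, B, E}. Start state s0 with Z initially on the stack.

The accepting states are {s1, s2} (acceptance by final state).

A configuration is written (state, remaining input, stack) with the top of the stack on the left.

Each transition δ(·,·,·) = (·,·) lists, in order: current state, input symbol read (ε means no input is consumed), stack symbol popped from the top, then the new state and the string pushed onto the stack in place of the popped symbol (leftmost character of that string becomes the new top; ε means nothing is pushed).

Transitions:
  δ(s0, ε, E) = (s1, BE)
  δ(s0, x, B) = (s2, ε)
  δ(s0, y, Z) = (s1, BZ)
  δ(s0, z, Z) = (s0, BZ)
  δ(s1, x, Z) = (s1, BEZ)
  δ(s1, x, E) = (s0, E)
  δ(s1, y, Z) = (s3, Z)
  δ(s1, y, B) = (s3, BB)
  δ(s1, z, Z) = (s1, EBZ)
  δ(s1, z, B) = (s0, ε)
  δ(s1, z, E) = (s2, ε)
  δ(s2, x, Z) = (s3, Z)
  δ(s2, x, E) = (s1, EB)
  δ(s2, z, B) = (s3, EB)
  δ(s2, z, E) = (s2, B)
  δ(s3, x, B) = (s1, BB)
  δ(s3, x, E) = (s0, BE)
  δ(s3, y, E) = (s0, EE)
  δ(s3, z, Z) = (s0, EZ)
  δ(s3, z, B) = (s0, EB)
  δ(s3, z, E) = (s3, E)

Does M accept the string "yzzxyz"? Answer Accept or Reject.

Reject

(s0, yzzxyz, Z) ⊢ (s1, zzxyz, BZ) ⊢ (s0, zxyz, Z) ⊢ (s0, xyz, BZ) ⊢ (s2, yz, Z)
No transition applies at (s2, yz, Z); input not fully consumed.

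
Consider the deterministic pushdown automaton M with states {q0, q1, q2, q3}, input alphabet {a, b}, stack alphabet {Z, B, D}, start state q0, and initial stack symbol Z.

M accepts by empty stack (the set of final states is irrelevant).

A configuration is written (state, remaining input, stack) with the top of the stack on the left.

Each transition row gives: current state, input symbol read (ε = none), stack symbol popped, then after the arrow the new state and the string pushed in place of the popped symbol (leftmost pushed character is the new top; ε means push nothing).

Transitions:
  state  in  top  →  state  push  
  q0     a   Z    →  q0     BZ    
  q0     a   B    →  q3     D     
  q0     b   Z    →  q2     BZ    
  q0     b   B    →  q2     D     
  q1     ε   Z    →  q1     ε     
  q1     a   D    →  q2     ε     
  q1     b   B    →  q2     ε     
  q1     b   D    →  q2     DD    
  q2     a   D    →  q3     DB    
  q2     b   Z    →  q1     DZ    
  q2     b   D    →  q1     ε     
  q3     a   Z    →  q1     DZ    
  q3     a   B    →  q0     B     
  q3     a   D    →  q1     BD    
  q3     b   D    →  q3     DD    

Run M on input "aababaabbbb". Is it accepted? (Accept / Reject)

Accept

(q0, aababaabbbb, Z)
  read a, top Z: go to q0, push BZ → (q0, ababaabbbb, BZ)
  read a, top B: go to q3, push D → (q3, babaabbbb, DZ)
  read b, top D: go to q3, push DD → (q3, abaabbbb, DDZ)
  read a, top D: go to q1, push BD → (q1, baabbbb, BDDZ)
  read b, top B: go to q2, push ε → (q2, aabbbb, DDZ)
  read a, top D: go to q3, push DB → (q3, abbbb, DBDZ)
  read a, top D: go to q1, push BD → (q1, bbbb, BDBDZ)
  read b, top B: go to q2, push ε → (q2, bbb, DBDZ)
  read b, top D: go to q1, push ε → (q1, bb, BDZ)
  read b, top B: go to q2, push ε → (q2, b, DZ)
  read b, top D: go to q1, push ε → (q1, ε, Z)
  ε-move, top Z: go to q1, push ε → (q1, ε, ε)
All input consumed and the stack is empty.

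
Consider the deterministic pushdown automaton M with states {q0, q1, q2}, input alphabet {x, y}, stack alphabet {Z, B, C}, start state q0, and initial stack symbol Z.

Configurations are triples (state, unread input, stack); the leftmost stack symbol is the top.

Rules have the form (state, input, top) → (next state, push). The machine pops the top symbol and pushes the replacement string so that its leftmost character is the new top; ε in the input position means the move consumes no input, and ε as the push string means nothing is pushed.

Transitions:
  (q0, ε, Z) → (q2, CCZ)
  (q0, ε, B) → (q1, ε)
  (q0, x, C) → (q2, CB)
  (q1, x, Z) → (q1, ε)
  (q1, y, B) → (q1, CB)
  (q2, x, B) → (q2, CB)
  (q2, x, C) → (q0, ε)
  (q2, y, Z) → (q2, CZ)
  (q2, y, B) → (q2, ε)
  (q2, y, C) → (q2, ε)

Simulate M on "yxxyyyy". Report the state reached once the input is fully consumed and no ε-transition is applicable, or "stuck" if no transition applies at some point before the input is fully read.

stuck

(q0, yxxyyyy, Z)
  ε-move, top Z: go to q2, push CCZ → (q2, yxxyyyy, CCZ)
  read y, top C: go to q2, push ε → (q2, xxyyyy, CZ)
  read x, top C: go to q0, push ε → (q0, xyyyy, Z)
  ε-move, top Z: go to q2, push CCZ → (q2, xyyyy, CCZ)
  read x, top C: go to q0, push ε → (q0, yyyy, CZ)
No transition for (q0, y, top C); M blocks with input yyyy remaining.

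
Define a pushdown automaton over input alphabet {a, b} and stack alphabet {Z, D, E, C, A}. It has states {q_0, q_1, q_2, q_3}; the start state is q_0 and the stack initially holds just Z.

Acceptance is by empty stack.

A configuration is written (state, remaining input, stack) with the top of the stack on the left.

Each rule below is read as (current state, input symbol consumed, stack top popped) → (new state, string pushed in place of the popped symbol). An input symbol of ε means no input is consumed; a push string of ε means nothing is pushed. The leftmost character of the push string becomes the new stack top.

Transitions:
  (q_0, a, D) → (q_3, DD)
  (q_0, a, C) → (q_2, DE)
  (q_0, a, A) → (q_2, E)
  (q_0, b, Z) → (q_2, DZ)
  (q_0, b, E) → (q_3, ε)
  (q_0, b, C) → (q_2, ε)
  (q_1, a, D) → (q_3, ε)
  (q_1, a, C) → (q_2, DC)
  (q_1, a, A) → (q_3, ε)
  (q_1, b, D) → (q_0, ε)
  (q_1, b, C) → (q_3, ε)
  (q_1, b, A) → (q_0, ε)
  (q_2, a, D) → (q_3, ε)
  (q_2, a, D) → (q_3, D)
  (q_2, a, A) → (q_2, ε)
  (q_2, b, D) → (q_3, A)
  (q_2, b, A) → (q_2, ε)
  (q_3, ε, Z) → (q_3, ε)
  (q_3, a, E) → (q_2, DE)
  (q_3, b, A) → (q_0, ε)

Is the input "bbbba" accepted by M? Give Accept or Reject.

Accept

One accepting computation: (q_0, bbbba, Z) ⊢ (q_2, bbba, DZ) ⊢ (q_3, bba, AZ) ⊢ (q_0, ba, Z) ⊢ (q_2, a, DZ) ⊢ (q_3, ε, Z) ⊢ (q_3, ε, ε)
All input consumed and the stack is empty.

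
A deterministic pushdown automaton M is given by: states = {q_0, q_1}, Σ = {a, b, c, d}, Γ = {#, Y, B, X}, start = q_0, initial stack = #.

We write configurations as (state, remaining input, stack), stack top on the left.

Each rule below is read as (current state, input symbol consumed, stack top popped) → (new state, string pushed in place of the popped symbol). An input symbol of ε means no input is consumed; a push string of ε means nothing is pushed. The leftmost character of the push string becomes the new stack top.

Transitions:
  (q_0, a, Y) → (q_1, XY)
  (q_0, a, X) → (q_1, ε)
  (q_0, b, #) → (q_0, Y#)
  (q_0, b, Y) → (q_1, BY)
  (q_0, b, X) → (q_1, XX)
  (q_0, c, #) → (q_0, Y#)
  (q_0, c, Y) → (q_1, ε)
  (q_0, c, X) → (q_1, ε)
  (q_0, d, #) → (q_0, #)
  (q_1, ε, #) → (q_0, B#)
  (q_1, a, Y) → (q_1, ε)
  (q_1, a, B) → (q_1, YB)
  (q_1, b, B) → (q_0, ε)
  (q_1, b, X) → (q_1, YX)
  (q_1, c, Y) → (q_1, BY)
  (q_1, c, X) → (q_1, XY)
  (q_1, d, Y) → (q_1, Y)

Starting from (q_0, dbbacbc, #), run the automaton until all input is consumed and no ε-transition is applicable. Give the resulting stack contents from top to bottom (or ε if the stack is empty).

BY#

(q_0, dbbacbc, #)
  read d, top #: go to q_0, push # → (q_0, bbacbc, #)
  read b, top #: go to q_0, push Y# → (q_0, bacbc, Y#)
  read b, top Y: go to q_1, push BY → (q_1, acbc, BY#)
  read a, top B: go to q_1, push YB → (q_1, cbc, YBY#)
  read c, top Y: go to q_1, push BY → (q_1, bc, BYBY#)
  read b, top B: go to q_0, push ε → (q_0, c, YBY#)
  read c, top Y: go to q_1, push ε → (q_1, ε, BY#)
All input consumed in state q_1 with stack BY#.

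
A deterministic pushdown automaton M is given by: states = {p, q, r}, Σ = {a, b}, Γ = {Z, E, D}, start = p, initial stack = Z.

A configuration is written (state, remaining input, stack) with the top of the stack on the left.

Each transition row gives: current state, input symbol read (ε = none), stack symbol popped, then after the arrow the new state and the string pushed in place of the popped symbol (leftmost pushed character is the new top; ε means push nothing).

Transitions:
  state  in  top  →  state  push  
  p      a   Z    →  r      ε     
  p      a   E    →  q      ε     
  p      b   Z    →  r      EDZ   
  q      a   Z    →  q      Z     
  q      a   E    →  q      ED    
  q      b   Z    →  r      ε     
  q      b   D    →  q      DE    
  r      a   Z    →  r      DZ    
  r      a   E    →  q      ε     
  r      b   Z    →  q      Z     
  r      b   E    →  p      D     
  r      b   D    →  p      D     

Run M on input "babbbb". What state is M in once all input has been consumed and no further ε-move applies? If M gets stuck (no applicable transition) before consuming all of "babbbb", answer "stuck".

q

(p, babbbb, Z)
  read b, top Z: go to r, push EDZ → (r, abbbb, EDZ)
  read a, top E: go to q, push ε → (q, bbbb, DZ)
  read b, top D: go to q, push DE → (q, bbb, DEZ)
  read b, top D: go to q, push DE → (q, bb, DEEZ)
  read b, top D: go to q, push DE → (q, b, DEEEZ)
  read b, top D: go to q, push DE → (q, ε, DEEEEZ)
All input consumed; M is in state q.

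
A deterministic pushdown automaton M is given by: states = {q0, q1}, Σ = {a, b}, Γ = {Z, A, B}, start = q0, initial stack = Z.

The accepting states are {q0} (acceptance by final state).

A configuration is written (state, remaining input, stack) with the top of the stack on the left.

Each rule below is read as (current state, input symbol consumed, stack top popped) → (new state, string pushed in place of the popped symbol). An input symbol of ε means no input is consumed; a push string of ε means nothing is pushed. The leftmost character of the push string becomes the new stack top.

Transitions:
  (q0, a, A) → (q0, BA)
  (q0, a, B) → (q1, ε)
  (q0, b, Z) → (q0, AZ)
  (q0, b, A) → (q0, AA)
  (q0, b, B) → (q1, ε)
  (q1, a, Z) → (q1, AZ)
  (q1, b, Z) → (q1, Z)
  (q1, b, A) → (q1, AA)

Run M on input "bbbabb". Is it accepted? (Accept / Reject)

Reject

(q0, bbbabb, Z)
  read b, top Z: go to q0, push AZ → (q0, bbabb, AZ)
  read b, top A: go to q0, push AA → (q0, babb, AAZ)
  read b, top A: go to q0, push AA → (q0, abb, AAAZ)
  read a, top A: go to q0, push BA → (q0, bb, BAAAZ)
  read b, top B: go to q1, push ε → (q1, b, AAAZ)
  read b, top A: go to q1, push AA → (q1, ε, AAAAZ)
All input consumed; state q1 ∉ F and no further ε-move applies.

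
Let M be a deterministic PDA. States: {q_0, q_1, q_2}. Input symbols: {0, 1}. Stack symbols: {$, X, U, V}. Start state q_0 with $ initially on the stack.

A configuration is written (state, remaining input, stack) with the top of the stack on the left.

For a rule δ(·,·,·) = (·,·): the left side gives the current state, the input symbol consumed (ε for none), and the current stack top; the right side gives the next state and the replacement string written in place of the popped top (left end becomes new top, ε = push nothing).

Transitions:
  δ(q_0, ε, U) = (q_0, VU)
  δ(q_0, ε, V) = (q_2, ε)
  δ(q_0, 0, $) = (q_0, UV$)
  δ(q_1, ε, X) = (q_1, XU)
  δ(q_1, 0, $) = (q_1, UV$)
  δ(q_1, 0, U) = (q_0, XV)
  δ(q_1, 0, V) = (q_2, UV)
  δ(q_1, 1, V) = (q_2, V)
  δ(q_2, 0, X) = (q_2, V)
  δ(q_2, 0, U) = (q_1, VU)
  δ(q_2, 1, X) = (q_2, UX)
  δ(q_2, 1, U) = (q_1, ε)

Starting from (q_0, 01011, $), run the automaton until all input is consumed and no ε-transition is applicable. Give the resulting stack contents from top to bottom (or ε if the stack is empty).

(q_0, 01011, $) ⊢ (q_0, 1011, UV$) ⊢ (q_0, 1011, VUV$) ⊢ (q_2, 1011, UV$) ⊢ (q_1, 011, V$) ⊢ (q_2, 11, UV$) ⊢ (q_1, 1, V$) ⊢ (q_2, ε, V$)
All input consumed in state q_2 with stack V$.

V$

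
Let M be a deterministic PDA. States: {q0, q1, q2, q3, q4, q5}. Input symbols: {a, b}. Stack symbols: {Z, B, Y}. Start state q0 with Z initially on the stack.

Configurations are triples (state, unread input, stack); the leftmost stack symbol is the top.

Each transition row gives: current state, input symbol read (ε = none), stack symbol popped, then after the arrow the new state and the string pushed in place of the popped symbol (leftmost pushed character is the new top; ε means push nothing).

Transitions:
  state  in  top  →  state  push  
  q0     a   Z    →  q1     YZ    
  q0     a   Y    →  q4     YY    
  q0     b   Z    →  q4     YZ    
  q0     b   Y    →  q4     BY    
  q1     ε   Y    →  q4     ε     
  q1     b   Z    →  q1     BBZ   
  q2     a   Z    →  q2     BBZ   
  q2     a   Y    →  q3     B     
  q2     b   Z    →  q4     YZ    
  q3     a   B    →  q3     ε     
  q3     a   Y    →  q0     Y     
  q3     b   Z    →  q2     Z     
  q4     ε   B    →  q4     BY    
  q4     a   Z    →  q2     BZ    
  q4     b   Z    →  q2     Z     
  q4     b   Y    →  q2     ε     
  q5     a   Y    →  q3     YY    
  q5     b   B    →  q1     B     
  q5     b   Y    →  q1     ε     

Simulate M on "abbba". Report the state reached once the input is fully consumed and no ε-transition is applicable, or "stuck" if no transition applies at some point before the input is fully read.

(q0, abbba, Z)
  read a, top Z: go to q1, push YZ → (q1, bbba, YZ)
  ε-move, top Y: go to q4, push ε → (q4, bbba, Z)
  read b, top Z: go to q2, push Z → (q2, bba, Z)
  read b, top Z: go to q4, push YZ → (q4, ba, YZ)
  read b, top Y: go to q2, push ε → (q2, a, Z)
  read a, top Z: go to q2, push BBZ → (q2, ε, BBZ)
All input consumed; M is in state q2.

q2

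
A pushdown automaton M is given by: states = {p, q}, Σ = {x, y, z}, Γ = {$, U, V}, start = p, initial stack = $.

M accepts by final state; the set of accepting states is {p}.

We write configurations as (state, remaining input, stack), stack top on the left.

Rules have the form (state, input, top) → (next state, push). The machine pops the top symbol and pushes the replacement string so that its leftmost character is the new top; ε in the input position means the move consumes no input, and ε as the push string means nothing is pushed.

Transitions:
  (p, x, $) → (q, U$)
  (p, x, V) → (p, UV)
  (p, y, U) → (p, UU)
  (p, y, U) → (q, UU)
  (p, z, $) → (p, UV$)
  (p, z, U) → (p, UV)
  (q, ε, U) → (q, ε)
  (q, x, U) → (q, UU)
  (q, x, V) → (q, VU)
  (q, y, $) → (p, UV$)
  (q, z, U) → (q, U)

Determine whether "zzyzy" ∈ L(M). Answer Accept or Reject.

One accepting computation: (p, zzyzy, $) ⊢ (p, zyzy, UV$) ⊢ (p, yzy, UVV$) ⊢ (p, zy, UUVV$) ⊢ (p, y, UVUVV$) ⊢ (p, ε, UUVUVV$)
All input consumed and state p ∈ F.

Accept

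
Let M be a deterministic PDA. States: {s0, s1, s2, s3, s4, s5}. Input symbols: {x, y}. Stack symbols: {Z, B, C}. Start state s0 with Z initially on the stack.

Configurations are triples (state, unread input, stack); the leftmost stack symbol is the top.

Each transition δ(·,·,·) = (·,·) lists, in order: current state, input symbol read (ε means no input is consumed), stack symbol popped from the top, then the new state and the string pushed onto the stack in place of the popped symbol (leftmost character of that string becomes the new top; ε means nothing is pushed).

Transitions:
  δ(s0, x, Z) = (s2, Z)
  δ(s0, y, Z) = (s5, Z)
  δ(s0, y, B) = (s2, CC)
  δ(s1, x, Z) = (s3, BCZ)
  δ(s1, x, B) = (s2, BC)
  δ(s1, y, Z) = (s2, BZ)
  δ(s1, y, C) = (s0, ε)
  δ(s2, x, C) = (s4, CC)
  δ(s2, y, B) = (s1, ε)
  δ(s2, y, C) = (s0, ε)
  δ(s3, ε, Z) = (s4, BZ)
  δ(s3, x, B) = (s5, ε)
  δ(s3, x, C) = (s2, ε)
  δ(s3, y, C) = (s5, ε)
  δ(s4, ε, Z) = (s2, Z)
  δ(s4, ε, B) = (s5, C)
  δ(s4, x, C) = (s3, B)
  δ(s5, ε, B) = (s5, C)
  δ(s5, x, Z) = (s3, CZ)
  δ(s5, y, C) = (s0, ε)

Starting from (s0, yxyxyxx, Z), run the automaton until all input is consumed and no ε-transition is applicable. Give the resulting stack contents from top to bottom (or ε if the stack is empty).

Z

(s0, yxyxyxx, Z) ⊢ (s5, xyxyxx, Z) ⊢ (s3, yxyxx, CZ) ⊢ (s5, xyxx, Z) ⊢ (s3, yxx, CZ) ⊢ (s5, xx, Z) ⊢ (s3, x, CZ) ⊢ (s2, ε, Z)
All input consumed in state s2 with stack Z.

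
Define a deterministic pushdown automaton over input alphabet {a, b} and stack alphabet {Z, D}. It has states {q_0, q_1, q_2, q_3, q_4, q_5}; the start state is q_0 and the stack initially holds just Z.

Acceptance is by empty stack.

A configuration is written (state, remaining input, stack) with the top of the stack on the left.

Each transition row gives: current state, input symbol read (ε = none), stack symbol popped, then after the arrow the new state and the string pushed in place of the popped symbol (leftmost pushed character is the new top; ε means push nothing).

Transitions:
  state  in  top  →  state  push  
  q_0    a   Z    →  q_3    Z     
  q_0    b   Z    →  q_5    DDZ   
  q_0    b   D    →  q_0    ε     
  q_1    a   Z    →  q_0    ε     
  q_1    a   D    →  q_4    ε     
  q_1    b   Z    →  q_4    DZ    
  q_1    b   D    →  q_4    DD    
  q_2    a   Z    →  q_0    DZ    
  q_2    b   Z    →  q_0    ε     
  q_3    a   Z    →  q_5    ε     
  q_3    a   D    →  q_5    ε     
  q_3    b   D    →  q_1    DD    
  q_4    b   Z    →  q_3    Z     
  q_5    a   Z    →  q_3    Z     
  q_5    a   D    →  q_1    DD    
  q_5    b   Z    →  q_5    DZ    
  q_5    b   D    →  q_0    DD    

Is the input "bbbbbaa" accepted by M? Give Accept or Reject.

(q_0, bbbbbaa, Z)
  read b, top Z: go to q_5, push DDZ → (q_5, bbbbaa, DDZ)
  read b, top D: go to q_0, push DD → (q_0, bbbaa, DDDZ)
  read b, top D: go to q_0, push ε → (q_0, bbaa, DDZ)
  read b, top D: go to q_0, push ε → (q_0, baa, DZ)
  read b, top D: go to q_0, push ε → (q_0, aa, Z)
  read a, top Z: go to q_3, push Z → (q_3, a, Z)
  read a, top Z: go to q_5, push ε → (q_5, ε, ε)
All input consumed and the stack is empty.

Accept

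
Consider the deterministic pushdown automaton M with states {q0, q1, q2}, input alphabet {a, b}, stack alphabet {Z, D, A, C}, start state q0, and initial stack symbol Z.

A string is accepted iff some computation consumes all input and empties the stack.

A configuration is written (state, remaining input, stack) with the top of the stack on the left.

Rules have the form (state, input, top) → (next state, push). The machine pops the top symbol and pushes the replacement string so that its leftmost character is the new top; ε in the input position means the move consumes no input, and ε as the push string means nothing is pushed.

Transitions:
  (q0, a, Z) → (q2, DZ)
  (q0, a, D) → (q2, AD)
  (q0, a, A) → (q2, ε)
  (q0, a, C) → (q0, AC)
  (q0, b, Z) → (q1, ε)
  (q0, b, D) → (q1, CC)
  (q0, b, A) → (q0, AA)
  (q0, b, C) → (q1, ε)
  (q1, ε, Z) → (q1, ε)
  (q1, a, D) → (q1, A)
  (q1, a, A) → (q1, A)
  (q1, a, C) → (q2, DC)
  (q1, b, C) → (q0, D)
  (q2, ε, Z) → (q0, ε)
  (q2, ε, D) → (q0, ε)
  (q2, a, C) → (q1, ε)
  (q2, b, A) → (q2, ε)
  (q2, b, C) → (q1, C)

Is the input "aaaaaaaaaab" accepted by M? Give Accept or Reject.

Accept

(q0, aaaaaaaaaab, Z) ⊢ (q2, aaaaaaaaab, DZ) ⊢ (q0, aaaaaaaaab, Z) ⊢ (q2, aaaaaaaab, DZ) ⊢ (q0, aaaaaaaab, Z) ⊢ (q2, aaaaaaab, DZ) ⊢ (q0, aaaaaaab, Z) ⊢ (q2, aaaaaab, DZ) ⊢ (q0, aaaaaab, Z) ⊢ (q2, aaaaab, DZ) ⊢ (q0, aaaaab, Z) ⊢ (q2, aaaab, DZ) ⊢ (q0, aaaab, Z) ⊢ (q2, aaab, DZ) ⊢ (q0, aaab, Z) ⊢ (q2, aab, DZ) ⊢ (q0, aab, Z) ⊢ (q2, ab, DZ) ⊢ (q0, ab, Z) ⊢ (q2, b, DZ) ⊢ (q0, b, Z) ⊢ (q1, ε, ε)
All input consumed and the stack is empty.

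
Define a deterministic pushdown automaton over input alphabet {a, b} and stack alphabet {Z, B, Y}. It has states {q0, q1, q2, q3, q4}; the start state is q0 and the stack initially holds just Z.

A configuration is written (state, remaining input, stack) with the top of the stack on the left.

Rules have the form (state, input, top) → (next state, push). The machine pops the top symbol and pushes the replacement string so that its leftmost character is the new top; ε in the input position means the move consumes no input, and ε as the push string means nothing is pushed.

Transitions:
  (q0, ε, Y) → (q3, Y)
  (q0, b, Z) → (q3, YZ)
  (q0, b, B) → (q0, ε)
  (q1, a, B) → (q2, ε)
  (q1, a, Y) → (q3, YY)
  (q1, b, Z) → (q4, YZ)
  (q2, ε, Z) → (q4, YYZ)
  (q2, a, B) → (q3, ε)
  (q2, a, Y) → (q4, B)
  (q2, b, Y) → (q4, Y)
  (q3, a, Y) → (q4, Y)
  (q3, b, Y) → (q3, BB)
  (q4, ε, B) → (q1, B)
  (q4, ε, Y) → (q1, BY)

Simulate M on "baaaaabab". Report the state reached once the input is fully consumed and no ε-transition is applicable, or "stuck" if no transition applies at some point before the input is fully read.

(q0, baaaaabab, Z) ⊢ (q3, aaaaabab, YZ) ⊢ (q4, aaaabab, YZ) ⊢ (q1, aaaabab, BYZ) ⊢ (q2, aaabab, YZ) ⊢ (q4, aabab, BZ) ⊢ (q1, aabab, BZ) ⊢ (q2, abab, Z) ⊢ (q4, abab, YYZ) ⊢ (q1, abab, BYYZ) ⊢ (q2, bab, YYZ) ⊢ (q4, ab, YYZ) ⊢ (q1, ab, BYYZ) ⊢ (q2, b, YYZ) ⊢ (q4, ε, YYZ) ⊢ (q1, ε, BYYZ)
All input consumed; M is in state q1.

q1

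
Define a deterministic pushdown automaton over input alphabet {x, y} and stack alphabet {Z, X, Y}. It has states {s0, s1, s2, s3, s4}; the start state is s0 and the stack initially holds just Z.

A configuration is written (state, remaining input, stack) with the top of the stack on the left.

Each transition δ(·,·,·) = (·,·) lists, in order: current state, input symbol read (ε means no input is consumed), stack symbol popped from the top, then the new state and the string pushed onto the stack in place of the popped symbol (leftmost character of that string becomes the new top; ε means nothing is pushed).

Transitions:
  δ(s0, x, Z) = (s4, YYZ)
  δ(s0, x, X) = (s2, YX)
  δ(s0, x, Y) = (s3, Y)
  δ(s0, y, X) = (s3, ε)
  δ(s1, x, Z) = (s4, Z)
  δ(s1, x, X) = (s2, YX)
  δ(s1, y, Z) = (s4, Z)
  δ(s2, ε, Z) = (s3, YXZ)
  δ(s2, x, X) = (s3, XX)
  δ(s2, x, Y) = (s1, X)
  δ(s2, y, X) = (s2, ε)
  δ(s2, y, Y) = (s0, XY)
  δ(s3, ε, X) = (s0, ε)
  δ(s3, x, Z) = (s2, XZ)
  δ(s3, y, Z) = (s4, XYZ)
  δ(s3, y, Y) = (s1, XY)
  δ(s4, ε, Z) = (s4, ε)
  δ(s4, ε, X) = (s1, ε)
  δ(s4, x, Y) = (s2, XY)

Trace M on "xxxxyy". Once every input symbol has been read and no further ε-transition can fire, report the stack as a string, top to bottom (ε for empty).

YXYYZ

(s0, xxxxyy, Z) ⊢ (s4, xxxyy, YYZ) ⊢ (s2, xxyy, XYYZ) ⊢ (s3, xyy, XXYYZ) ⊢ (s0, xyy, XYYZ) ⊢ (s2, yy, YXYYZ) ⊢ (s0, y, XYXYYZ) ⊢ (s3, ε, YXYYZ)
All input consumed in state s3 with stack YXYYZ.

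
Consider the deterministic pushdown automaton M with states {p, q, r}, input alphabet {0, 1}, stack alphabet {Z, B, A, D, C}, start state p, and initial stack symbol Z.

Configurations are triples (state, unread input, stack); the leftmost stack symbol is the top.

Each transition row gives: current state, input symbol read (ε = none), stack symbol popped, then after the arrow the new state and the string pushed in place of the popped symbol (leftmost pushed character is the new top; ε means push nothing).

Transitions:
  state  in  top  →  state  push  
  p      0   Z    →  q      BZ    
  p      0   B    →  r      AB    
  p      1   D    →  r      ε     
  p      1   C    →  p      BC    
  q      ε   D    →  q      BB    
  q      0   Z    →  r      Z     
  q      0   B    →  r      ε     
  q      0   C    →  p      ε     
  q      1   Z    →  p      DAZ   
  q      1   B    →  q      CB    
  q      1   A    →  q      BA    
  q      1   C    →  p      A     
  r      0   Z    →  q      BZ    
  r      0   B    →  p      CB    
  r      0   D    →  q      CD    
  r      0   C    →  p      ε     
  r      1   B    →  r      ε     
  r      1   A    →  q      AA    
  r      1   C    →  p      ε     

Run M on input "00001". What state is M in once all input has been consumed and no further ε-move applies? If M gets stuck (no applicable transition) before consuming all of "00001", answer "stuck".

(p, 00001, Z)
  read 0, top Z: go to q, push BZ → (q, 0001, BZ)
  read 0, top B: go to r, push ε → (r, 001, Z)
  read 0, top Z: go to q, push BZ → (q, 01, BZ)
  read 0, top B: go to r, push ε → (r, 1, Z)
No transition for (r, 1, top Z); M blocks with input 1 remaining.

stuck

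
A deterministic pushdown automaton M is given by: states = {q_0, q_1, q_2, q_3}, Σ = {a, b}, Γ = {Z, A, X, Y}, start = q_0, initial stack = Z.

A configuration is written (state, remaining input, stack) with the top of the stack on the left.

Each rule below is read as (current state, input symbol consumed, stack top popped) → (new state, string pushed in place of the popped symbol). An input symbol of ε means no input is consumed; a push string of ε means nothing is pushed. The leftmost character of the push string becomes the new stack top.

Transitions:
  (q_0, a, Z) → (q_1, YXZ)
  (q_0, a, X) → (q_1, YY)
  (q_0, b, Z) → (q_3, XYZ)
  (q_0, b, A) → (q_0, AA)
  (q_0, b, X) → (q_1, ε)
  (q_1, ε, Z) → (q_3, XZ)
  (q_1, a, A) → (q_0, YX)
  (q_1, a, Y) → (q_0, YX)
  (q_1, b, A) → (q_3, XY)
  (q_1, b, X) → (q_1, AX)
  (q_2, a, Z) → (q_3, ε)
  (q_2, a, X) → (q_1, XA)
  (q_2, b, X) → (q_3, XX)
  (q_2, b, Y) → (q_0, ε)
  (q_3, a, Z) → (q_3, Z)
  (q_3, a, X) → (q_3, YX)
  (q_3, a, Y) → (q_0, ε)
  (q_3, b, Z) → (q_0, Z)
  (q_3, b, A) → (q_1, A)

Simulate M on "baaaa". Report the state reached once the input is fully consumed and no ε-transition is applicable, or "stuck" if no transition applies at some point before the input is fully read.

(q_0, baaaa, Z)
  read b, top Z: go to q_3, push XYZ → (q_3, aaaa, XYZ)
  read a, top X: go to q_3, push YX → (q_3, aaa, YXYZ)
  read a, top Y: go to q_0, push ε → (q_0, aa, XYZ)
  read a, top X: go to q_1, push YY → (q_1, a, YYYZ)
  read a, top Y: go to q_0, push YX → (q_0, ε, YXYYZ)
All input consumed; M is in state q_0.

q_0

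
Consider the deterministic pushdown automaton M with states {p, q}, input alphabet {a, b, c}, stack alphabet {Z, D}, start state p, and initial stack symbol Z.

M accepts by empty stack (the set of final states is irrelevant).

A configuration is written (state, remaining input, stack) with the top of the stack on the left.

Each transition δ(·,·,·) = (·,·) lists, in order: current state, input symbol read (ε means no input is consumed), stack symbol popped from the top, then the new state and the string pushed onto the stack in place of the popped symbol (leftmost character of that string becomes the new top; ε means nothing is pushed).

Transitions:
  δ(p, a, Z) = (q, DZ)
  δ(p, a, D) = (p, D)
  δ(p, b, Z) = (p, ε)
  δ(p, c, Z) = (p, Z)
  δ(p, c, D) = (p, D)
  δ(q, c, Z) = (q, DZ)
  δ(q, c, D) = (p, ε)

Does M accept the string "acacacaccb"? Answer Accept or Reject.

Accept

(p, acacacaccb, Z)
  read a, top Z: go to q, push DZ → (q, cacacaccb, DZ)
  read c, top D: go to p, push ε → (p, acacaccb, Z)
  read a, top Z: go to q, push DZ → (q, cacaccb, DZ)
  read c, top D: go to p, push ε → (p, acaccb, Z)
  read a, top Z: go to q, push DZ → (q, caccb, DZ)
  read c, top D: go to p, push ε → (p, accb, Z)
  read a, top Z: go to q, push DZ → (q, ccb, DZ)
  read c, top D: go to p, push ε → (p, cb, Z)
  read c, top Z: go to p, push Z → (p, b, Z)
  read b, top Z: go to p, push ε → (p, ε, ε)
All input consumed and the stack is empty.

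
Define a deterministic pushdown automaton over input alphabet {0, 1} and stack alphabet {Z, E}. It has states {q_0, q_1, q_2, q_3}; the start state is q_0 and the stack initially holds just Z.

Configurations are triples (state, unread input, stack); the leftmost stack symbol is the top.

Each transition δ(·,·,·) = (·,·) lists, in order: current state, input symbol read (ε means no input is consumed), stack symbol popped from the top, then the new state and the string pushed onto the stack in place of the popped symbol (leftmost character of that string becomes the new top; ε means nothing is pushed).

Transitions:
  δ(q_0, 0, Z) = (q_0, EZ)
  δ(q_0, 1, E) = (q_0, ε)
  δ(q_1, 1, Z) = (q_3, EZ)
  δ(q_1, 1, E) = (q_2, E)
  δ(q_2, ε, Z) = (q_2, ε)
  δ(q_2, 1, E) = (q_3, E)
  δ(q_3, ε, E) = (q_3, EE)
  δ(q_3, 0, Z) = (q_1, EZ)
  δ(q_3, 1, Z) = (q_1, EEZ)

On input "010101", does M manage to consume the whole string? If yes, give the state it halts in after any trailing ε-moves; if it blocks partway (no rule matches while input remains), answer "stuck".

q_0

(q_0, 010101, Z) ⊢ (q_0, 10101, EZ) ⊢ (q_0, 0101, Z) ⊢ (q_0, 101, EZ) ⊢ (q_0, 01, Z) ⊢ (q_0, 1, EZ) ⊢ (q_0, ε, Z)
All input consumed; M is in state q_0.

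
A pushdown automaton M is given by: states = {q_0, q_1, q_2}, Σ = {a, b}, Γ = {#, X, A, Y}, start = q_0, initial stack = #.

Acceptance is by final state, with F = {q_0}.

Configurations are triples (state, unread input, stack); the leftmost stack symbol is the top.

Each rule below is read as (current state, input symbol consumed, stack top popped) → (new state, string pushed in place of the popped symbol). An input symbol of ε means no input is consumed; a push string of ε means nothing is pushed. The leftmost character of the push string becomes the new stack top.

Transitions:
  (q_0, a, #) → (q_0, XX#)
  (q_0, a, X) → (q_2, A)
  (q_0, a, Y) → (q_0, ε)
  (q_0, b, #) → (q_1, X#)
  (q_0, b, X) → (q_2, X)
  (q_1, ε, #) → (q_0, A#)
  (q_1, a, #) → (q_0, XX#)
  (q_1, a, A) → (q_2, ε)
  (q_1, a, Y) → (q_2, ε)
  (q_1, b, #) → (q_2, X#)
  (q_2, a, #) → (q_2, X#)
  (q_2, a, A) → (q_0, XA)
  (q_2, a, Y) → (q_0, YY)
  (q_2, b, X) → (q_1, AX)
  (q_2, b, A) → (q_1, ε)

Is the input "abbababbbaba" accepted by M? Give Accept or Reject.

No computation consumes all input and reaches a final state.

Reject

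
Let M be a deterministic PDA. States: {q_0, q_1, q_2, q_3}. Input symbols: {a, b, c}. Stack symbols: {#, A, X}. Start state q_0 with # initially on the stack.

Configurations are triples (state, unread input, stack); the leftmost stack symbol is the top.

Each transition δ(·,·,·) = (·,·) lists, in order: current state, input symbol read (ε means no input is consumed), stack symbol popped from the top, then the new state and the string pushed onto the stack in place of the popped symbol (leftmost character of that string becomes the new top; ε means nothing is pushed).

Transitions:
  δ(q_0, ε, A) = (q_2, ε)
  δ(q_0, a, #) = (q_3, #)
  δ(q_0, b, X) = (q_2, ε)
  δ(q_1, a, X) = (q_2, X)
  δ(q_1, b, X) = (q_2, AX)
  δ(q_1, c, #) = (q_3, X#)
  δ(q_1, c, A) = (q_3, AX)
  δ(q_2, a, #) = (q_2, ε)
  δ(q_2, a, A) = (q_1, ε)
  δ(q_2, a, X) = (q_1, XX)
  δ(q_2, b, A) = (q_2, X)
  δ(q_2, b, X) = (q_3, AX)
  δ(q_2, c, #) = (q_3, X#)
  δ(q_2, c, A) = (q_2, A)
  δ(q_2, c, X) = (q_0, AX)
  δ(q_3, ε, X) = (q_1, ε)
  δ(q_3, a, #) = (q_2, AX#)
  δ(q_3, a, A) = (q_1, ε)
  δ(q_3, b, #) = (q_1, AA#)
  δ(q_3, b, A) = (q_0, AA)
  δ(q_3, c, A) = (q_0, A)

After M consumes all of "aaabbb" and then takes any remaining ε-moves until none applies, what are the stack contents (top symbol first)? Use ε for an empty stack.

AXX#

(q_0, aaabbb, #) ⊢ (q_3, aabbb, #) ⊢ (q_2, abbb, AX#) ⊢ (q_1, bbb, X#) ⊢ (q_2, bb, AX#) ⊢ (q_2, b, XX#) ⊢ (q_3, ε, AXX#)
All input consumed in state q_3 with stack AXX#.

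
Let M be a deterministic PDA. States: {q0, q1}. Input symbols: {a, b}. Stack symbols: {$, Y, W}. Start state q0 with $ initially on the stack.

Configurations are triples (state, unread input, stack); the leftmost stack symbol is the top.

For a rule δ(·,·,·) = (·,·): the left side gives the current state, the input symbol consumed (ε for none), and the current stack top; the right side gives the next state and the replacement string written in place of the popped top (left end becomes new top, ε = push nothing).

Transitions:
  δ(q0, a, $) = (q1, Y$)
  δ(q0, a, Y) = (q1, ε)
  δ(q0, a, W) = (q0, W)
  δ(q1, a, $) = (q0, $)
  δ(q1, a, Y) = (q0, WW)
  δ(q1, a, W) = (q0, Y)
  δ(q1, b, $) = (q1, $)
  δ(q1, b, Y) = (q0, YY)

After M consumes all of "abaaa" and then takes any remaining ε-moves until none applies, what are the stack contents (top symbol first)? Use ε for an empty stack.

WW$

(q0, abaaa, $) ⊢ (q1, baaa, Y$) ⊢ (q0, aaa, YY$) ⊢ (q1, aa, Y$) ⊢ (q0, a, WW$) ⊢ (q0, ε, WW$)
All input consumed in state q0 with stack WW$.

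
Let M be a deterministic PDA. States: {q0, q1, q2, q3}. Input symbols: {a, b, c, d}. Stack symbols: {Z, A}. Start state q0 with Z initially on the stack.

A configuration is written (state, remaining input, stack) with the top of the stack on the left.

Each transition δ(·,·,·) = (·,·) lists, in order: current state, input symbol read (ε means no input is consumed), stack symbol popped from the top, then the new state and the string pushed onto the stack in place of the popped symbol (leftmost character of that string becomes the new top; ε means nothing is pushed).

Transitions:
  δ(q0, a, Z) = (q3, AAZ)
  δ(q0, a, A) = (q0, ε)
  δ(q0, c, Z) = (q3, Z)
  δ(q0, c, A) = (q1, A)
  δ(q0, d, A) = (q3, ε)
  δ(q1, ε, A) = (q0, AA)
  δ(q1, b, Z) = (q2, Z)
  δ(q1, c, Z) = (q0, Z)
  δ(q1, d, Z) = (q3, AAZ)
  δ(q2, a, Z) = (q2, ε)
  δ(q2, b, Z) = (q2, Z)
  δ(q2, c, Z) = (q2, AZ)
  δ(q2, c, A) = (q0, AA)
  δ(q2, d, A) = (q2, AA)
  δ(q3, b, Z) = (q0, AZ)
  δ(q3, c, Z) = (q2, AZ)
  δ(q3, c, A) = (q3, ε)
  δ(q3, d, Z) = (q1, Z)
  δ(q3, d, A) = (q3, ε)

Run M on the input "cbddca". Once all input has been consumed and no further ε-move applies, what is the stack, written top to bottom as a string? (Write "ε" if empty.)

(q0, cbddca, Z) ⊢ (q3, bddca, Z) ⊢ (q0, ddca, AZ) ⊢ (q3, dca, Z) ⊢ (q1, ca, Z) ⊢ (q0, a, Z) ⊢ (q3, ε, AAZ)
All input consumed in state q3 with stack AAZ.

AAZ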